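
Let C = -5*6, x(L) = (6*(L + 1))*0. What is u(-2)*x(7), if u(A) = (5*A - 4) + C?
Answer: 0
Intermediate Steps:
x(L) = 0 (x(L) = (6*(1 + L))*0 = (6 + 6*L)*0 = 0)
C = -30
u(A) = -34 + 5*A (u(A) = (5*A - 4) - 30 = (-4 + 5*A) - 30 = -34 + 5*A)
u(-2)*x(7) = (-34 + 5*(-2))*0 = (-34 - 10)*0 = -44*0 = 0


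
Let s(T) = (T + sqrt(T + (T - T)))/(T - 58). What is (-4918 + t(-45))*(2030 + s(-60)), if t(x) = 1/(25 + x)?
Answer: -589182390/59 + 98361*I*sqrt(15)/1180 ≈ -9.9861e+6 + 322.84*I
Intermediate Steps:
s(T) = (T + sqrt(T))/(-58 + T) (s(T) = (T + sqrt(T + 0))/(-58 + T) = (T + sqrt(T))/(-58 + T))
(-4918 + t(-45))*(2030 + s(-60)) = (-4918 + 1/(25 - 45))*(2030 + (-60 + sqrt(-60))/(-58 - 60)) = (-4918 + 1/(-20))*(2030 + (-60 + 2*I*sqrt(15))/(-118)) = (-4918 - 1/20)*(2030 - (-60 + 2*I*sqrt(15))/118) = -98361*(2030 + (30/59 - I*sqrt(15)/59))/20 = -98361*(119800/59 - I*sqrt(15)/59)/20 = -589182390/59 + 98361*I*sqrt(15)/1180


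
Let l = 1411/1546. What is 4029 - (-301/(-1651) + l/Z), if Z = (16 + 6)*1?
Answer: 226231141375/56153812 ≈ 4028.8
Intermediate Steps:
Z = 22 (Z = 22*1 = 22)
l = 1411/1546 (l = 1411*(1/1546) = 1411/1546 ≈ 0.91268)
4029 - (-301/(-1651) + l/Z) = 4029 - (-301/(-1651) + (1411/1546)/22) = 4029 - (-301*(-1/1651) + (1411/1546)*(1/22)) = 4029 - (301/1651 + 1411/34012) = 4029 - 1*12567173/56153812 = 4029 - 12567173/56153812 = 226231141375/56153812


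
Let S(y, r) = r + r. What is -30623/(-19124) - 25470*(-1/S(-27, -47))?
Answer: -242104859/898828 ≈ -269.36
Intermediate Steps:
S(y, r) = 2*r
-30623/(-19124) - 25470*(-1/S(-27, -47)) = -30623/(-19124) - 25470/((-2*(-47))) = -30623*(-1/19124) - 25470/((-1*(-94))) = 30623/19124 - 25470/94 = 30623/19124 - 25470*1/94 = 30623/19124 - 12735/47 = -242104859/898828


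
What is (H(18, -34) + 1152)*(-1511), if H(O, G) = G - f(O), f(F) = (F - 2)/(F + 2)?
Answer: -8440446/5 ≈ -1.6881e+6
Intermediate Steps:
f(F) = (-2 + F)/(2 + F)
H(O, G) = G - (-2 + O)/(2 + O)
(H(18, -34) + 1152)*(-1511) = ((2 - 1*18 - 34*(2 + 18))/(2 + 18) + 1152)*(-1511) = ((2 - 18 - 34*20)/20 + 1152)*(-1511) = ((2 - 18 - 680)/20 + 1152)*(-1511) = ((1/20)*(-696) + 1152)*(-1511) = (-174/5 + 1152)*(-1511) = (5586/5)*(-1511) = -8440446/5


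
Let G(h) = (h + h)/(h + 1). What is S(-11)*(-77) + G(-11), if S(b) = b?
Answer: 4246/5 ≈ 849.20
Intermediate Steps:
G(h) = 2*h/(1 + h) (G(h) = (2*h)/(1 + h) = 2*h/(1 + h))
S(-11)*(-77) + G(-11) = -11*(-77) + 2*(-11)/(1 - 11) = 847 + 2*(-11)/(-10) = 847 + 2*(-11)*(-1/10) = 847 + 11/5 = 4246/5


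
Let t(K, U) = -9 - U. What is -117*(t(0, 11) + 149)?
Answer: -15093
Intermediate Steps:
-117*(t(0, 11) + 149) = -117*((-9 - 1*11) + 149) = -117*((-9 - 11) + 149) = -117*(-20 + 149) = -117*129 = -15093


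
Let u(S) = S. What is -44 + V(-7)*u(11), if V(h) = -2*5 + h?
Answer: -231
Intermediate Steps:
V(h) = -10 + h
-44 + V(-7)*u(11) = -44 + (-10 - 7)*11 = -44 - 17*11 = -44 - 187 = -231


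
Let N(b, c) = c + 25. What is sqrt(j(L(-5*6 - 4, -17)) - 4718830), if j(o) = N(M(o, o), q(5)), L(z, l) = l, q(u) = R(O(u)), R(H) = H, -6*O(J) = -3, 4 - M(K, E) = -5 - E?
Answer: I*sqrt(18875218)/2 ≈ 2172.3*I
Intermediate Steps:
M(K, E) = 9 + E (M(K, E) = 4 - (-5 - E) = 4 + (5 + E) = 9 + E)
O(J) = 1/2 (O(J) = -1/6*(-3) = 1/2)
q(u) = 1/2
N(b, c) = 25 + c
j(o) = 51/2 (j(o) = 25 + 1/2 = 51/2)
sqrt(j(L(-5*6 - 4, -17)) - 4718830) = sqrt(51/2 - 4718830) = sqrt(-9437609/2) = I*sqrt(18875218)/2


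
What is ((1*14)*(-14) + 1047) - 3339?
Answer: -2488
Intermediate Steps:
((1*14)*(-14) + 1047) - 3339 = (14*(-14) + 1047) - 3339 = (-196 + 1047) - 3339 = 851 - 3339 = -2488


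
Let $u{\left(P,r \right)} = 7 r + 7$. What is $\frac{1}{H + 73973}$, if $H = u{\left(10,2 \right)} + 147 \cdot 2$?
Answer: $\frac{1}{74288} \approx 1.3461 \cdot 10^{-5}$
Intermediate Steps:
$u{\left(P,r \right)} = 7 + 7 r$
$H = 315$ ($H = \left(7 + 7 \cdot 2\right) + 147 \cdot 2 = \left(7 + 14\right) + 294 = 21 + 294 = 315$)
$\frac{1}{H + 73973} = \frac{1}{315 + 73973} = \frac{1}{74288}$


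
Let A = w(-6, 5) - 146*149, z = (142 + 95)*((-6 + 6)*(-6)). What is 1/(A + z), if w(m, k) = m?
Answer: -1/21760 ≈ -4.5956e-5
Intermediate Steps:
z = 0 (z = 237*(0*(-6)) = 237*0 = 0)
A = -21760 (A = -6 - 146*149 = -6 - 21754 = -21760)
1/(A + z) = 1/(-21760 + 0) = 1/(-21760) = -1/21760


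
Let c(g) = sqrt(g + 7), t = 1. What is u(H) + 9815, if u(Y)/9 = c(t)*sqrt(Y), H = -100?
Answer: 9815 + 180*I*sqrt(2) ≈ 9815.0 + 254.56*I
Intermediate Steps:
c(g) = sqrt(7 + g)
u(Y) = 18*sqrt(2)*sqrt(Y) (u(Y) = 9*(sqrt(7 + 1)*sqrt(Y)) = 9*(sqrt(8)*sqrt(Y)) = 9*((2*sqrt(2))*sqrt(Y)) = 9*(2*sqrt(2)*sqrt(Y)) = 18*sqrt(2)*sqrt(Y))
u(H) + 9815 = 18*sqrt(2)*sqrt(-100) + 9815 = 18*sqrt(2)*(10*I) + 9815 = 180*I*sqrt(2) + 9815 = 9815 + 180*I*sqrt(2)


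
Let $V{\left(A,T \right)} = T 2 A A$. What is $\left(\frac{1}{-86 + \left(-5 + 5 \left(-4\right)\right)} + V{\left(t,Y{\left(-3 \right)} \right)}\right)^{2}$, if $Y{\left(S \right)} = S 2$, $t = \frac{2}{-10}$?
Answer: $\frac{1841449}{7700625} \approx 0.23913$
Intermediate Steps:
$t = - \frac{1}{5}$ ($t = 2 \left(- \frac{1}{10}\right) = - \frac{1}{5} \approx -0.2$)
$Y{\left(S \right)} = 2 S$
$V{\left(A,T \right)} = 2 T A^{2}$ ($V{\left(A,T \right)} = 2 A T A = 2 T A^{2}$)
$\left(\frac{1}{-86 + \left(-5 + 5 \left(-4\right)\right)} + V{\left(t,Y{\left(-3 \right)} \right)}\right)^{2} = \left(\frac{1}{-86 + \left(-5 + 5 \left(-4\right)\right)} + 2 \cdot 2 \left(-3\right) \left(- \frac{1}{5}\right)^{2}\right)^{2} = \left(\frac{1}{-86 - 25} + 2 \left(-6\right) \frac{1}{25}\right)^{2} = \left(\frac{1}{-86 - 25} - \frac{12}{25}\right)^{2} = \left(\frac{1}{-111} - \frac{12}{25}\right)^{2} = \left(- \frac{1}{111} - \frac{12}{25}\right)^{2} = \left(- \frac{1357}{2775}\right)^{2} = \frac{1841449}{7700625}$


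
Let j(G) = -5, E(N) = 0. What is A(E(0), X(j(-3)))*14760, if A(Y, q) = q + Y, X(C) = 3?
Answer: 44280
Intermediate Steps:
A(Y, q) = Y + q
A(E(0), X(j(-3)))*14760 = (0 + 3)*14760 = 3*14760 = 44280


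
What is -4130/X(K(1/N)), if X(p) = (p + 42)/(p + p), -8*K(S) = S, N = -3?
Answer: -8260/1009 ≈ -8.1863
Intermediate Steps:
K(S) = -S/8
X(p) = (42 + p)/(2*p) (X(p) = (42 + p)/((2*p)) = (42 + p)*(1/(2*p)) = (42 + p)/(2*p))
-4130/X(K(1/N)) = -4130*1/(12*(42 - ⅛/(-3))) = -4130*1/(12*(42 - ⅛*(-⅓))) = -4130*1/(12*(42 + 1/24)) = -4130/((½)*24*(1009/24)) = -4130/1009/2 = -4130*2/1009 = -8260/1009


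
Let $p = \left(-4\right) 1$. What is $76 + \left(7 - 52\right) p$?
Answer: $256$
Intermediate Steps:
$p = -4$
$76 + \left(7 - 52\right) p = 76 + \left(7 - 52\right) \left(-4\right) = 76 - -180 = 76 + 180 = 256$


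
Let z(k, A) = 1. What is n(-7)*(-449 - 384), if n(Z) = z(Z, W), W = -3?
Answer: -833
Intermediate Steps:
n(Z) = 1
n(-7)*(-449 - 384) = 1*(-449 - 384) = 1*(-833) = -833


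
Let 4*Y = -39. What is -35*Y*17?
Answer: 23205/4 ≈ 5801.3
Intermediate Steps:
Y = -39/4 (Y = (1/4)*(-39) = -39/4 ≈ -9.7500)
-35*Y*17 = -35*(-39/4)*17 = (1365/4)*17 = 23205/4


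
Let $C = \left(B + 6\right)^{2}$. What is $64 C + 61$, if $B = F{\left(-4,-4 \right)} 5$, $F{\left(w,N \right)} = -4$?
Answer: $12605$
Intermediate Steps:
$B = -20$ ($B = \left(-4\right) 5 = -20$)
$C = 196$ ($C = \left(-20 + 6\right)^{2} = \left(-14\right)^{2} = 196$)
$64 C + 61 = 64 \cdot 196 + 61 = 12544 + 61 = 12605$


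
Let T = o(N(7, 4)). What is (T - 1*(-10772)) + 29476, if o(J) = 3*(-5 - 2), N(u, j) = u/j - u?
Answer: 40227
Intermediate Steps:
N(u, j) = -u + u/j
o(J) = -21 (o(J) = 3*(-7) = -21)
T = -21
(T - 1*(-10772)) + 29476 = (-21 - 1*(-10772)) + 29476 = (-21 + 10772) + 29476 = 10751 + 29476 = 40227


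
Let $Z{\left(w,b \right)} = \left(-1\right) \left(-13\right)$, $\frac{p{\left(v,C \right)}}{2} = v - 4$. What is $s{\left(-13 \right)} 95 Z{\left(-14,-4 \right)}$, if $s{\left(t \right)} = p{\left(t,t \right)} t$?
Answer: $545870$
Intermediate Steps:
$p{\left(v,C \right)} = -8 + 2 v$ ($p{\left(v,C \right)} = 2 \left(v - 4\right) = 2 \left(-4 + v\right) = -8 + 2 v$)
$Z{\left(w,b \right)} = 13$
$s{\left(t \right)} = t \left(-8 + 2 t\right)$ ($s{\left(t \right)} = \left(-8 + 2 t\right) t = t \left(-8 + 2 t\right)$)
$s{\left(-13 \right)} 95 Z{\left(-14,-4 \right)} = 2 \left(-13\right) \left(-4 - 13\right) 95 \cdot 13 = 2 \left(-13\right) \left(-17\right) 95 \cdot 13 = 442 \cdot 95 \cdot 13 = 41990 \cdot 13 = 545870$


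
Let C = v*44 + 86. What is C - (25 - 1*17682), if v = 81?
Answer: 21307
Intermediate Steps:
C = 3650 (C = 81*44 + 86 = 3564 + 86 = 3650)
C - (25 - 1*17682) = 3650 - (25 - 1*17682) = 3650 - (25 - 17682) = 3650 - 1*(-17657) = 3650 + 17657 = 21307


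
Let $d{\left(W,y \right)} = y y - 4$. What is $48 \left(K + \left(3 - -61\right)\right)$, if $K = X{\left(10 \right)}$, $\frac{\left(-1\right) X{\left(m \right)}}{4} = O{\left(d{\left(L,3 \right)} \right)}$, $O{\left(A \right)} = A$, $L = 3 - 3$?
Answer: $2112$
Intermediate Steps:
$L = 0$
$d{\left(W,y \right)} = -4 + y^{2}$ ($d{\left(W,y \right)} = y^{2} - 4 = -4 + y^{2}$)
$X{\left(m \right)} = -20$ ($X{\left(m \right)} = - 4 \left(-4 + 3^{2}\right) = - 4 \left(-4 + 9\right) = \left(-4\right) 5 = -20$)
$K = -20$
$48 \left(K + \left(3 - -61\right)\right) = 48 \left(-20 + \left(3 - -61\right)\right) = 48 \left(-20 + \left(3 + 61\right)\right) = 48 \left(-20 + 64\right) = 48 \cdot 44 = 2112$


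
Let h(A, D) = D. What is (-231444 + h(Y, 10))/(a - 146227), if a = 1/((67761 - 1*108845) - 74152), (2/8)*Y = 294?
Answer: 26669528424/16850614573 ≈ 1.5827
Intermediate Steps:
Y = 1176 (Y = 4*294 = 1176)
a = -1/115236 (a = 1/((67761 - 108845) - 74152) = 1/(-41084 - 74152) = 1/(-115236) = -1/115236 ≈ -8.6778e-6)
(-231444 + h(Y, 10))/(a - 146227) = (-231444 + 10)/(-1/115236 - 146227) = -231434/(-16850614573/115236) = -231434*(-115236/16850614573) = 26669528424/16850614573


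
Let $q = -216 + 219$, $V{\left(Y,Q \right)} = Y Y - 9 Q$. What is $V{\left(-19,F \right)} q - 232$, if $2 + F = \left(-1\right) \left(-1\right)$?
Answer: $878$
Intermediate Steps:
$F = -1$ ($F = -2 - -1 = -2 + 1 = -1$)
$V{\left(Y,Q \right)} = Y^{2} - 9 Q$
$q = 3$
$V{\left(-19,F \right)} q - 232 = \left(\left(-19\right)^{2} - -9\right) 3 - 232 = \left(361 + 9\right) 3 - 232 = 370 \cdot 3 - 232 = 1110 - 232 = 878$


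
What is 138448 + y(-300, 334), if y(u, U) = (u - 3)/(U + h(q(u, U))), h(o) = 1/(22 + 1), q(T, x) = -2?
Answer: 354563005/2561 ≈ 1.3845e+5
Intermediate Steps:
h(o) = 1/23
y(u, U) = (-3 + u)/(1/23 + U) (y(u, U) = (u - 3)/(U + 1/23) = (-3 + u)/(1/23 + U))
138448 + y(-300, 334) = 138448 + 23*(-3 - 300)/(1 + 23*334) = 138448 + 23*(-303)/(1 + 7682) = 138448 + 23*(-303)/7683 = 138448 + 23*(1/7683)*(-303) = 138448 - 2323/2561 = 354563005/2561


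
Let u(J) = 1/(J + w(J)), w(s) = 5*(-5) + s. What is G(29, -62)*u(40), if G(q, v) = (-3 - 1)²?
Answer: 16/55 ≈ 0.29091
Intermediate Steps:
G(q, v) = 16 (G(q, v) = (-4)² = 16)
w(s) = -25 + s
u(J) = 1/(-25 + 2*J) (u(J) = 1/(J + (-25 + J)) = 1/(-25 + 2*J))
G(29, -62)*u(40) = 16/(-25 + 2*40) = 16/(-25 + 80) = 16/55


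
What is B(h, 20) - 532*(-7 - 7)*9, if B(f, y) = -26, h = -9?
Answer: 67006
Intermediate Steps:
B(h, 20) - 532*(-7 - 7)*9 = -26 - 532*(-7 - 7)*9 = -26 - (-7448)*9 = -26 - 532*(-126) = -26 + 67032 = 67006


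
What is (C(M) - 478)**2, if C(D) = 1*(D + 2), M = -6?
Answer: 232324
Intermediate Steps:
C(D) = 2 + D (C(D) = 1*(2 + D) = 2 + D)
(C(M) - 478)**2 = ((2 - 6) - 478)**2 = (-4 - 478)**2 = (-482)**2 = 232324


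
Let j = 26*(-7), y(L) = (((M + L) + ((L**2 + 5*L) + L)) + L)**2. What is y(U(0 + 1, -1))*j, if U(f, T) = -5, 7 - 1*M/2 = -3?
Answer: -4550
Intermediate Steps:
M = 20 (M = 14 - 2*(-3) = 14 + 6 = 20)
y(L) = (20 + L**2 + 8*L)**2 (y(L) = (((20 + L) + ((L**2 + 5*L) + L)) + L)**2 = (((20 + L) + (L**2 + 6*L)) + L)**2 = ((20 + L**2 + 7*L) + L)**2 = (20 + L**2 + 8*L)**2)
j = -182
y(U(0 + 1, -1))*j = (20 + (-5)**2 + 8*(-5))**2*(-182) = (20 + 25 - 40)**2*(-182) = 5**2*(-182) = 25*(-182) = -4550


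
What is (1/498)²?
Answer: 1/248004 ≈ 4.0322e-6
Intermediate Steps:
(1/498)² = 1/248004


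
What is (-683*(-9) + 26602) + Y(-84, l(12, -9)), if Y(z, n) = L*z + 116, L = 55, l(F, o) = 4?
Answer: 28245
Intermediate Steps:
Y(z, n) = 116 + 55*z (Y(z, n) = 55*z + 116 = 116 + 55*z)
(-683*(-9) + 26602) + Y(-84, l(12, -9)) = (-683*(-9) + 26602) + (116 + 55*(-84)) = (6147 + 26602) + (116 - 4620) = 32749 - 4504 = 28245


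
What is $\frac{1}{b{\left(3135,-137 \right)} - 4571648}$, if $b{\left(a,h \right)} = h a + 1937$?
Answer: $- \frac{1}{4999206} \approx -2.0003 \cdot 10^{-7}$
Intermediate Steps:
$b{\left(a,h \right)} = 1937 + a h$ ($b{\left(a,h \right)} = a h + 1937 = 1937 + a h$)
$\frac{1}{b{\left(3135,-137 \right)} - 4571648} = \frac{1}{\left(1937 + 3135 \left(-137\right)\right) - 4571648} = \frac{1}{\left(1937 - 429495\right) - 4571648} = \frac{1}{-427558 - 4571648} = \frac{1}{-4999206} = - \frac{1}{4999206}$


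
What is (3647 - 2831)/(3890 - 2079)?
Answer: 816/1811 ≈ 0.45058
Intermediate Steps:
(3647 - 2831)/(3890 - 2079) = 816/1811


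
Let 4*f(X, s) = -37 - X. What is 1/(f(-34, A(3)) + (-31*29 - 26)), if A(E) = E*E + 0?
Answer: -4/3703 ≈ -0.0010802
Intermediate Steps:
A(E) = E**2 (A(E) = E**2 + 0 = E**2)
f(X, s) = -37/4 - X/4 (f(X, s) = (-37 - X)/4 = -37/4 - X/4)
1/(f(-34, A(3)) + (-31*29 - 26)) = 1/((-37/4 - 1/4*(-34)) + (-31*29 - 26)) = 1/((-37/4 + 17/2) + (-899 - 26)) = 1/(-3/4 - 925) = 1/(-3703/4) = -4/3703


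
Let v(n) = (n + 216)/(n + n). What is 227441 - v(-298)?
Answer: 67777377/298 ≈ 2.2744e+5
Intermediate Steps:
v(n) = (216 + n)/(2*n) (v(n) = (216 + n)/((2*n)) = (216 + n)*(1/(2*n)) = (216 + n)/(2*n))
227441 - v(-298) = 227441 - (216 - 298)/(2*(-298)) = 227441 - (-1)*(-82)/(2*298) = 227441 - 1*41/298 = 227441 - 41/298 = 67777377/298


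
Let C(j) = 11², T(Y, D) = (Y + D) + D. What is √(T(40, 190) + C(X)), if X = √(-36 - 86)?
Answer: √541 ≈ 23.259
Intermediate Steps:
X = I*√122 (X = √(-122) = I*√122 ≈ 11.045*I)
T(Y, D) = Y + 2*D (T(Y, D) = (D + Y) + D = Y + 2*D)
C(j) = 121
√(T(40, 190) + C(X)) = √((40 + 2*190) + 121) = √((40 + 380) + 121) = √(420 + 121) = √541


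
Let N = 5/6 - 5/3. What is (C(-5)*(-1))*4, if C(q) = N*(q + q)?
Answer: -100/3 ≈ -33.333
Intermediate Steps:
N = -5/6 (N = 5*(1/6) - 5*1/3 = 5/6 - 5/3 = -5/6 ≈ -0.83333)
C(q) = -5*q/3 (C(q) = -5*(q + q)/6 = -5*q/3)
(C(-5)*(-1))*4 = (-5/3*(-5)*(-1))*4 = ((25/3)*(-1))*4 = -25/3*4 = -100/3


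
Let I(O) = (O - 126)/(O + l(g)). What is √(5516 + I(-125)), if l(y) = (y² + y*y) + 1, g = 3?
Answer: √62004382/106 ≈ 74.286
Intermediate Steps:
l(y) = 1 + 2*y² (l(y) = (y² + y²) + 1 = 2*y² + 1 = 1 + 2*y²)
I(O) = (-126 + O)/(19 + O) (I(O) = (O - 126)/(O + (1 + 2*3²)) = (-126 + O)/(O + (1 + 2*9)) = (-126 + O)/(O + (1 + 18)) = (-126 + O)/(O + 19) = (-126 + O)/(19 + O))
√(5516 + I(-125)) = √(5516 + (-126 - 125)/(19 - 125)) = √(5516 - 251/(-106)) = √(5516 - 1/106*(-251)) = √(5516 + 251/106) = √(584947/106) = √62004382/106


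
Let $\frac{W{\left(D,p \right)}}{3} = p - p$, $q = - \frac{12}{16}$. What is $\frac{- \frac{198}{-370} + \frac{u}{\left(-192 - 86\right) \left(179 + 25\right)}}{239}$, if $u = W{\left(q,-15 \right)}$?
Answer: $\frac{99}{44215} \approx 0.0022391$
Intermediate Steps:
$q = - \frac{3}{4}$ ($q = \left(-12\right) \frac{1}{16} = - \frac{3}{4} \approx -0.75$)
$W{\left(D,p \right)} = 0$ ($W{\left(D,p \right)} = 3 \left(p - p\right) = 3 \cdot 0 = 0$)
$u = 0$
$\frac{- \frac{198}{-370} + \frac{u}{\left(-192 - 86\right) \left(179 + 25\right)}}{239} = \frac{- \frac{198}{-370} + \frac{0}{\left(-192 - 86\right) \left(179 + 25\right)}}{239} = \left(\left(-198\right) \left(- \frac{1}{370}\right) + \frac{0}{\left(-278\right) 204}\right) \frac{1}{239} = \left(\frac{99}{185} + \frac{0}{-56712}\right) \frac{1}{239} = \left(\frac{99}{185} + 0 \left(- \frac{1}{56712}\right)\right) \frac{1}{239} = \left(\frac{99}{185} + 0\right) \frac{1}{239} = \frac{99}{185} \cdot \frac{1}{239} = \frac{99}{44215}$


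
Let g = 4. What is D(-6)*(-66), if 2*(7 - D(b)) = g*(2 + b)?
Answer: -990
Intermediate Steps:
D(b) = 3 - 2*b (D(b) = 7 - 2*(2 + b) = 7 - (8 + 4*b)/2 = 7 + (-4 - 2*b) = 3 - 2*b)
D(-6)*(-66) = (3 - 2*(-6))*(-66) = (3 + 12)*(-66) = 15*(-66) = -990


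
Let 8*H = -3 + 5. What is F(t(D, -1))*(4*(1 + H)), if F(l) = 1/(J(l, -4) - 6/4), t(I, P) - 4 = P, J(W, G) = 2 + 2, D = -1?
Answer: 2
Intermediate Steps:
J(W, G) = 4
H = ¼ (H = (-3 + 5)/8 = (⅛)*2 = ¼ ≈ 0.25000)
t(I, P) = 4 + P
F(l) = ⅖ (F(l) = 1/(4 - 6/4) = 1/(4 - 6*¼) = 1/(4 - 3/2) = 1/(5/2) = ⅖)
F(t(D, -1))*(4*(1 + H)) = 2*(4*(1 + ¼))/5 = 2*(4*(5/4))/5 = (⅖)*5 = 2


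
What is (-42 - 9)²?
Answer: 2601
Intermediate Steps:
(-42 - 9)² = (-51)² = 2601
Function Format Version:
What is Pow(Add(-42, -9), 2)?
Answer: 2601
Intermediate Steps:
Pow(Add(-42, -9), 2) = Pow(-51, 2) = 2601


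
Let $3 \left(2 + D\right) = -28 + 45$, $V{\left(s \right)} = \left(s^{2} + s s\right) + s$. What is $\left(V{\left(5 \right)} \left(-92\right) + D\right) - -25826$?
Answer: $\frac{62309}{3} \approx 20770.0$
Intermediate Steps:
$V{\left(s \right)} = s + 2 s^{2}$ ($V{\left(s \right)} = \left(s^{2} + s^{2}\right) + s = 2 s^{2} + s = s + 2 s^{2}$)
$D = \frac{11}{3}$ ($D = -2 + \frac{-28 + 45}{3} = -2 + \frac{1}{3} \cdot 17 = -2 + \frac{17}{3} = \frac{11}{3} \approx 3.6667$)
$\left(V{\left(5 \right)} \left(-92\right) + D\right) - -25826 = \left(5 \left(1 + 2 \cdot 5\right) \left(-92\right) + \frac{11}{3}\right) - -25826 = \left(5 \left(1 + 10\right) \left(-92\right) + \frac{11}{3}\right) + 25826 = \left(5 \cdot 11 \left(-92\right) + \frac{11}{3}\right) + 25826 = \left(55 \left(-92\right) + \frac{11}{3}\right) + 25826 = \left(-5060 + \frac{11}{3}\right) + 25826 = - \frac{15169}{3} + 25826 = \frac{62309}{3}$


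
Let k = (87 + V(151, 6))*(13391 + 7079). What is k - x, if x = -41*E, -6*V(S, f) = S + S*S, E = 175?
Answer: -229549525/3 ≈ -7.6516e+7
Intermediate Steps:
V(S, f) = -S/6 - S²/6 (V(S, f) = -(S + S*S)/6 = -(S + S²)/6 = -S/6 - S²/6)
x = -7175 (x = -41*175 = -7175)
k = -229571050/3 (k = (87 - ⅙*151*(1 + 151))*(13391 + 7079) = (87 - ⅙*151*152)*20470 = (87 - 11476/3)*20470 = -11215/3*20470 = -229571050/3 ≈ -7.6524e+7)
k - x = -229571050/3 - 1*(-7175) = -229571050/3 + 7175 = -229549525/3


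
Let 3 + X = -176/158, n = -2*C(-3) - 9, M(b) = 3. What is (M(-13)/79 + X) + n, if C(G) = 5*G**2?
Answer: -8143/79 ≈ -103.08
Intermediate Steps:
n = -99 (n = -10*(-3)**2 - 9 = -10*9 - 9 = -2*45 - 9 = -90 - 9 = -99)
X = -325/79 (X = -3 - 176/158 = -3 - 176*1/158 = -3 - 88/79 = -325/79 ≈ -4.1139)
(M(-13)/79 + X) + n = (3/79 - 325/79) - 99 = -322/79 - 99 = -8143/79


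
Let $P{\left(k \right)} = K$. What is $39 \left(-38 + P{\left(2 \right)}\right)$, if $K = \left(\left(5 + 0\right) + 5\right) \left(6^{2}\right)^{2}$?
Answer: $503958$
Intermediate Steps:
$K = 12960$ ($K = \left(5 + 5\right) 36^{2} = 10 \cdot 1296 = 12960$)
$P{\left(k \right)} = 12960$
$39 \left(-38 + P{\left(2 \right)}\right) = 39 \left(-38 + 12960\right) = 39 \cdot 12922 = 503958$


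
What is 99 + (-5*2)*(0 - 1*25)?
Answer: 349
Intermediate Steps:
99 + (-5*2)*(0 - 1*25) = 99 - 10*(0 - 25) = 99 - 10*(-25) = 99 + 250 = 349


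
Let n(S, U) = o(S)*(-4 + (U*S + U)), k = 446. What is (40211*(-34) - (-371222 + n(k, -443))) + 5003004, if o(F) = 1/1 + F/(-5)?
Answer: -13458753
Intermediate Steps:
o(F) = 1 - F/5 (o(F) = 1*1 + F*(-1/5) = 1 - F/5)
n(S, U) = (1 - S/5)*(-4 + U + S*U) (n(S, U) = (1 - S/5)*(-4 + (U*S + U)) = (1 - S/5)*(-4 + (S*U + U)) = (1 - S/5)*(-4 + (U + S*U)) = (1 - S/5)*(-4 + U + S*U))
(40211*(-34) - (-371222 + n(k, -443))) + 5003004 = (40211*(-34) - (-371222 - (-5 + 446)*(-4 - 443 + 446*(-443))/5)) + 5003004 = (-1367174 - (-371222 - 1/5*441*(-4 - 443 - 197578))) + 5003004 = (-1367174 - (-371222 - 1/5*441*(-198025))) + 5003004 = (-1367174 - (-371222 + 17465805)) + 5003004 = (-1367174 - 1*17094583) + 5003004 = (-1367174 - 17094583) + 5003004 = -18461757 + 5003004 = -13458753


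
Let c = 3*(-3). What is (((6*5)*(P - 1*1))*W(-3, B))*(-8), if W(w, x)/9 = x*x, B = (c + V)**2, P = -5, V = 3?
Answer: 16796160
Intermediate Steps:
c = -9
B = 36 (B = (-9 + 3)**2 = (-6)**2 = 36)
W(w, x) = 9*x**2 (W(w, x) = 9*(x*x) = 9*x**2)
(((6*5)*(P - 1*1))*W(-3, B))*(-8) = (((6*5)*(-5 - 1*1))*(9*36**2))*(-8) = ((30*(-5 - 1))*(9*1296))*(-8) = ((30*(-6))*11664)*(-8) = -180*11664*(-8) = -2099520*(-8) = 16796160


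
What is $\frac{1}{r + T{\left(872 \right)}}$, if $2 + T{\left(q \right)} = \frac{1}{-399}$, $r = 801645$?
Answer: $\frac{399}{319855556} \approx 1.2474 \cdot 10^{-6}$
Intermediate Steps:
$T{\left(q \right)} = - \frac{799}{399}$ ($T{\left(q \right)} = -2 + \frac{1}{-399} = -2 - \frac{1}{399} = - \frac{799}{399}$)
$\frac{1}{r + T{\left(872 \right)}} = \frac{1}{801645 - \frac{799}{399}} = \frac{1}{\frac{319855556}{399}} = \frac{399}{319855556}$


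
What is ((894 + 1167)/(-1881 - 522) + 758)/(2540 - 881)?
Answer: 202157/442953 ≈ 0.45638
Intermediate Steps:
((894 + 1167)/(-1881 - 522) + 758)/(2540 - 881) = (2061/(-2403) + 758)/1659 = (2061*(-1/2403) + 758)*(1/1659) = (-229/267 + 758)*(1/1659) = (202157/267)*(1/1659) = 202157/442953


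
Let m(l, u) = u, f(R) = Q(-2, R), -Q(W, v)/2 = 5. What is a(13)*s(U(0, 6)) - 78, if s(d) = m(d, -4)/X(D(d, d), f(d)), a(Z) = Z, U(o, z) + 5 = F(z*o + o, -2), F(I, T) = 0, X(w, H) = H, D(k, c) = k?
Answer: -364/5 ≈ -72.800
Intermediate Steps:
Q(W, v) = -10 (Q(W, v) = -2*5 = -10)
f(R) = -10
U(o, z) = -5 (U(o, z) = -5 + 0 = -5)
s(d) = ⅖ (s(d) = -4/(-10) = -4*(-⅒) = ⅖)
a(13)*s(U(0, 6)) - 78 = 13*(⅖) - 78 = 26/5 - 78 = -364/5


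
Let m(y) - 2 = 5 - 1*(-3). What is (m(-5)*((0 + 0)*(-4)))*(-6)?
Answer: 0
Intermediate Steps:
m(y) = 10 (m(y) = 2 + (5 - 1*(-3)) = 2 + (5 + 3) = 2 + 8 = 10)
(m(-5)*((0 + 0)*(-4)))*(-6) = (10*((0 + 0)*(-4)))*(-6) = (10*(0*(-4)))*(-6) = (10*0)*(-6) = 0*(-6) = 0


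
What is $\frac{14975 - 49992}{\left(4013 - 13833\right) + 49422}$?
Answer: $- \frac{35017}{39602} \approx -0.88422$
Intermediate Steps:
$\frac{14975 - 49992}{\left(4013 - 13833\right) + 49422} = - \frac{35017}{-9820 + 49422} = - \frac{35017}{39602}$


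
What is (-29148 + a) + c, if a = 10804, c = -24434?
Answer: -42778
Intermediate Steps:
(-29148 + a) + c = (-29148 + 10804) - 24434 = -18344 - 24434 = -42778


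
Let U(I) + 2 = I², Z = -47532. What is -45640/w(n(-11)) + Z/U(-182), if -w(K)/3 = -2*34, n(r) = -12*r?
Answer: -190173076/844611 ≈ -225.16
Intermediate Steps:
U(I) = -2 + I²
w(K) = 204 (w(K) = -(-6)*34 = -3*(-68) = 204)
-45640/w(n(-11)) + Z/U(-182) = -45640/204 - 47532/(-2 + (-182)²) = -45640*1/204 - 47532/(-2 + 33124) = -11410/51 - 47532/33122 = -11410/51 - 47532*1/33122 = -11410/51 - 23766/16561 = -190173076/844611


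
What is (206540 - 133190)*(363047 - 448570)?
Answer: -6273112050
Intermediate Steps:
(206540 - 133190)*(363047 - 448570) = 73350*(-85523) = -6273112050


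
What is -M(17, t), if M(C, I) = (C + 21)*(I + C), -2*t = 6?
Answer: -532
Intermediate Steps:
t = -3 (t = -½*6 = -3)
M(C, I) = (21 + C)*(C + I)
-M(17, t) = -(17² + 21*17 + 21*(-3) + 17*(-3)) = -(289 + 357 - 63 - 51) = -1*532 = -532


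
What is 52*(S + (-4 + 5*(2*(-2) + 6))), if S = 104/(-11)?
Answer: -1976/11 ≈ -179.64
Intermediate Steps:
S = -104/11 (S = 104*(-1/11) = -104/11 ≈ -9.4545)
52*(S + (-4 + 5*(2*(-2) + 6))) = 52*(-104/11 + (-4 + 5*(2*(-2) + 6))) = 52*(-104/11 + (-4 + 5*(-4 + 6))) = 52*(-104/11 + (-4 + 5*2)) = 52*(-104/11 + (-4 + 10)) = 52*(-104/11 + 6) = 52*(-38/11) = -1976/11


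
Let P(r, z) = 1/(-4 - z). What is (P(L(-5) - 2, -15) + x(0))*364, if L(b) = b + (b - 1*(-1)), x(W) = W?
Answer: 364/11 ≈ 33.091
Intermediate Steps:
L(b) = 1 + 2*b (L(b) = b + (b + 1) = b + (1 + b) = 1 + 2*b)
P(r, z) = 1/(-4 - z)
(P(L(-5) - 2, -15) + x(0))*364 = (-1/(4 - 15) + 0)*364 = (-1/(-11) + 0)*364 = (-1*(-1/11) + 0)*364 = (1/11 + 0)*364 = (1/11)*364 = 364/11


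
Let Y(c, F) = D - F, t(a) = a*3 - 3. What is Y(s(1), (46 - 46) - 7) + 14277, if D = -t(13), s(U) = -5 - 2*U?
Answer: 14248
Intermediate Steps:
t(a) = -3 + 3*a (t(a) = 3*a - 3 = -3 + 3*a)
D = -36 (D = -(-3 + 3*13) = -(-3 + 39) = -1*36 = -36)
Y(c, F) = -36 - F
Y(s(1), (46 - 46) - 7) + 14277 = (-36 - ((46 - 46) - 7)) + 14277 = (-36 - (0 - 7)) + 14277 = (-36 - 1*(-7)) + 14277 = (-36 + 7) + 14277 = -29 + 14277 = 14248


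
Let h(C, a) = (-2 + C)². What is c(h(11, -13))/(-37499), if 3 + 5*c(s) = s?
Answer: -78/187495 ≈ -0.00041601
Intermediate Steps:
c(s) = -⅗ + s/5
c(h(11, -13))/(-37499) = (-⅗ + (-2 + 11)²/5)/(-37499) = (-⅗ + (⅕)*9²)*(-1/37499) = (-⅗ + (⅕)*81)*(-1/37499) = (-⅗ + 81/5)*(-1/37499) = (78/5)*(-1/37499) = -78/187495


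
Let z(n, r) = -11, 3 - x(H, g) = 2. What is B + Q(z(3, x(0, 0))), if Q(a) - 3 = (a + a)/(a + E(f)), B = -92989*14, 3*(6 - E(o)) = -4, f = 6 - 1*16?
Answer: -1301837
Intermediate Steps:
x(H, g) = 1 (x(H, g) = 3 - 1*2 = 3 - 2 = 1)
f = -10 (f = 6 - 16 = -10)
E(o) = 22/3 (E(o) = 6 - ⅓*(-4) = 6 + 4/3 = 22/3)
B = -1301846
Q(a) = 3 + 2*a/(22/3 + a) (Q(a) = 3 + (a + a)/(a + 22/3) = 3 + (2*a)/(22/3 + a) = 3 + 2*a/(22/3 + a))
B + Q(z(3, x(0, 0))) = -1301846 + 3*(22 + 5*(-11))/(22 + 3*(-11)) = -1301846 + 3*(22 - 55)/(22 - 33) = -1301846 + 3*(-33)/(-11) = -1301846 + 3*(-1/11)*(-33) = -1301846 + 9 = -1301837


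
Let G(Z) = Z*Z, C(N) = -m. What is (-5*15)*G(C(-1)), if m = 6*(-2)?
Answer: -10800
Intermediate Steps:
m = -12
C(N) = 12 (C(N) = -1*(-12) = 12)
G(Z) = Z**2
(-5*15)*G(C(-1)) = -5*15*12**2 = -75*144 = -10800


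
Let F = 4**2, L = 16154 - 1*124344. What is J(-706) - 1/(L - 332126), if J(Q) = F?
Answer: 7045057/440316 ≈ 16.000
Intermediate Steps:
L = -108190 (L = 16154 - 124344 = -108190)
F = 16
J(Q) = 16
J(-706) - 1/(L - 332126) = 16 - 1/(-108190 - 332126) = 16 - 1/(-440316) = 16 - 1*(-1/440316) = 16 + 1/440316 = 7045057/440316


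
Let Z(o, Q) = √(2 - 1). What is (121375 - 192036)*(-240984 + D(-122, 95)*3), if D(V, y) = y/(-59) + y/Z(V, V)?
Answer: 1003494028686/59 ≈ 1.7008e+10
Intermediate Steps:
Z(o, Q) = 1 (Z(o, Q) = √1 = 1)
D(V, y) = 58*y/59 (D(V, y) = y/(-59) + y/1 = y*(-1/59) + y*1 = -y/59 + y = 58*y/59)
(121375 - 192036)*(-240984 + D(-122, 95)*3) = (121375 - 192036)*(-240984 + ((58/59)*95)*3) = -70661*(-240984 + (5510/59)*3) = -70661*(-240984 + 16530/59) = -70661*(-14201526/59) = 1003494028686/59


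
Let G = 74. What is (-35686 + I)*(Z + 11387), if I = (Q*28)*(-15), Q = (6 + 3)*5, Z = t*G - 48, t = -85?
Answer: -275604714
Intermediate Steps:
Z = -6338 (Z = -85*74 - 48 = -6290 - 48 = -6338)
Q = 45 (Q = 9*5 = 45)
I = -18900 (I = (45*28)*(-15) = 1260*(-15) = -18900)
(-35686 + I)*(Z + 11387) = (-35686 - 18900)*(-6338 + 11387) = -54586*5049 = -275604714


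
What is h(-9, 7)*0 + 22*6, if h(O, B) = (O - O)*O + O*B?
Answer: 132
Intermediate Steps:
h(O, B) = B*O (h(O, B) = 0*O + B*O = 0 + B*O = B*O)
h(-9, 7)*0 + 22*6 = (7*(-9))*0 + 22*6 = -63*0 + 132 = 0 + 132 = 132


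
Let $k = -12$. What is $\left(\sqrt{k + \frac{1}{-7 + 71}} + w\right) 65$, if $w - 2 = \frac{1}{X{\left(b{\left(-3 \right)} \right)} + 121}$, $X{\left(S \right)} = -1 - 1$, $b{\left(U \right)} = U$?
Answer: $\frac{15535}{119} + \frac{65 i \sqrt{767}}{8} \approx 130.55 + 225.02 i$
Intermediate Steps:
$X{\left(S \right)} = -2$ ($X{\left(S \right)} = -1 - 1 = -2$)
$w = \frac{239}{119}$ ($w = 2 + \frac{1}{-2 + 121} = 2 + \frac{1}{119} = \frac{239}{119} \approx 2.0084$)
$\left(\sqrt{k + \frac{1}{-7 + 71}} + w\right) 65 = \left(\sqrt{-12 + \frac{1}{-7 + 71}} + \frac{239}{119}\right) 65 = \left(\sqrt{-12 + \frac{1}{64}} + \frac{239}{119}\right) 65 = \left(\sqrt{- \frac{767}{64}} + \frac{239}{119}\right) 65 = \left(\frac{i \sqrt{767}}{8} + \frac{239}{119}\right) 65 = \left(\frac{239}{119} + \frac{i \sqrt{767}}{8}\right) 65 = \frac{15535}{119} + \frac{65 i \sqrt{767}}{8}$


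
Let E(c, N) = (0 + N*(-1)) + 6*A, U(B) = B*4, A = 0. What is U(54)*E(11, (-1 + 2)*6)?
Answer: -1296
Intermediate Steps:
U(B) = 4*B
E(c, N) = -N (E(c, N) = (0 + N*(-1)) + 6*0 = (0 - N) + 0 = -N + 0 = -N)
U(54)*E(11, (-1 + 2)*6) = (4*54)*(-(-1 + 2)*6) = 216*(-6) = -1296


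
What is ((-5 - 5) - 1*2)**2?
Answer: 144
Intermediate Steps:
((-5 - 5) - 1*2)**2 = (-10 - 2)**2 = (-12)**2 = 144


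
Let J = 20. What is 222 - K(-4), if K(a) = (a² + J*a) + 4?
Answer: 282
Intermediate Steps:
K(a) = 4 + a² + 20*a (K(a) = (a² + 20*a) + 4 = 4 + a² + 20*a)
222 - K(-4) = 222 - (4 + (-4)² + 20*(-4)) = 222 - (4 + 16 - 80) = 222 - 1*(-60) = 222 + 60 = 282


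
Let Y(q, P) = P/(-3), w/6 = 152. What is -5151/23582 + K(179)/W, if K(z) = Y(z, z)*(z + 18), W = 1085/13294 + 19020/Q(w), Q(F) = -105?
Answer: 77124062676587/1192013290962 ≈ 64.701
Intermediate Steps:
w = 912 (w = 6*152 = 912)
Y(q, P) = -P/3 (Y(q, P) = P*(-1/3) = -P/3)
W = -16849197/93058 (W = 1085/13294 + 19020/(-105) = 1085*(1/13294) + 19020*(-1/105) = 1085/13294 - 1268/7 = -16849197/93058 ≈ -181.06)
K(z) = -z*(18 + z)/3 (K(z) = (-z/3)*(z + 18) = (-z/3)*(18 + z) = -z*(18 + z)/3)
-5151/23582 + K(179)/W = -5151/23582 + (-1/3*179*(18 + 179))/(-16849197/93058) = -5151*1/23582 - 1/3*179*197*(-93058/16849197) = -5151/23582 - 35263/3*(-93058/16849197) = -5151/23582 + 3281504254/50547591 = 77124062676587/1192013290962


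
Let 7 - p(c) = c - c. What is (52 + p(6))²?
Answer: 3481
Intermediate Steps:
p(c) = 7 (p(c) = 7 - (c - c) = 7 - 1*0 = 7 + 0 = 7)
(52 + p(6))² = (52 + 7)² = 59² = 3481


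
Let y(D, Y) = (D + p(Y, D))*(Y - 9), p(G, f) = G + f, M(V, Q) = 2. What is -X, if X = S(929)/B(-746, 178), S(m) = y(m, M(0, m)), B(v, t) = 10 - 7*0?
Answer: 1302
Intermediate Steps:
B(v, t) = 10 (B(v, t) = 10 + 0 = 10)
y(D, Y) = (-9 + Y)*(Y + 2*D) (y(D, Y) = (D + (Y + D))*(Y - 9) = (D + (D + Y))*(-9 + Y) = (Y + 2*D)*(-9 + Y) = (-9 + Y)*(Y + 2*D))
S(m) = -14 - 14*m (S(m) = -18*m - 9*2 + m*2 + 2*(m + 2) = -18*m - 18 + 2*m + 2*(2 + m) = -18*m - 18 + 2*m + (4 + 2*m) = -14 - 14*m)
X = -1302 (X = (-14 - 14*929)/10 = (-14 - 13006)*(⅒) = -13020*⅒ = -1302)
-X = -1*(-1302) = 1302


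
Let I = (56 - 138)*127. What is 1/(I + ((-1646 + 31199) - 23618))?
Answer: -1/4479 ≈ -0.00022326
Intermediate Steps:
I = -10414 (I = -82*127 = -10414)
1/(I + ((-1646 + 31199) - 23618)) = 1/(-10414 + ((-1646 + 31199) - 23618)) = 1/(-10414 + (29553 - 23618)) = 1/(-10414 + 5935) = 1/(-4479) = -1/4479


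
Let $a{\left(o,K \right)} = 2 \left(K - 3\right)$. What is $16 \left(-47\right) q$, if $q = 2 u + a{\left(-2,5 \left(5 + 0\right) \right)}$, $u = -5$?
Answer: $-25568$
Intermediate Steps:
$a{\left(o,K \right)} = -6 + 2 K$ ($a{\left(o,K \right)} = 2 \left(-3 + K\right) = -6 + 2 K$)
$q = 34$ ($q = 2 \left(-5\right) - \left(6 - 2 \cdot 5 \left(5 + 0\right)\right) = -10 - \left(6 - 2 \cdot 5 \cdot 5\right) = -10 + \left(-6 + 2 \cdot 25\right) = -10 + \left(-6 + 50\right) = -10 + 44 = 34$)
$16 \left(-47\right) q = 16 \left(-47\right) 34 = \left(-752\right) 34 = -25568$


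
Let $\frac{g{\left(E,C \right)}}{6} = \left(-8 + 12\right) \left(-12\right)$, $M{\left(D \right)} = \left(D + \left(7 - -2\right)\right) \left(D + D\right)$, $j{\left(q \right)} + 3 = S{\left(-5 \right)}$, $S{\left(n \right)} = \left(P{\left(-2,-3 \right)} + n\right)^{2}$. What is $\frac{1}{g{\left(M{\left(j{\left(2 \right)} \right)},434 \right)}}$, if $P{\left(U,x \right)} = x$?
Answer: $- \frac{1}{288} \approx -0.0034722$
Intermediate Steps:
$S{\left(n \right)} = \left(-3 + n\right)^{2}$
$j{\left(q \right)} = 61$ ($j{\left(q \right)} = -3 + \left(-3 - 5\right)^{2} = -3 + \left(-8\right)^{2} = -3 + 64 = 61$)
$M{\left(D \right)} = 2 D \left(9 + D\right)$ ($M{\left(D \right)} = \left(D + \left(7 + 2\right)\right) 2 D = \left(D + 9\right) 2 D = \left(9 + D\right) 2 D = 2 D \left(9 + D\right)$)
$g{\left(E,C \right)} = -288$ ($g{\left(E,C \right)} = 6 \left(-8 + 12\right) \left(-12\right) = 6 \cdot 4 \left(-12\right) = 6 \left(-48\right) = -288$)
$\frac{1}{g{\left(M{\left(j{\left(2 \right)} \right)},434 \right)}} = \frac{1}{-288} = - \frac{1}{288}$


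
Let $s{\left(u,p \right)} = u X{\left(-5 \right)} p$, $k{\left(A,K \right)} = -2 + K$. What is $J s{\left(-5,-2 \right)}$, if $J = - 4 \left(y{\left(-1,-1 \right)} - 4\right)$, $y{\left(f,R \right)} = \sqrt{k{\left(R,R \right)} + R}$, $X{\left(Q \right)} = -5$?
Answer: $-800 + 400 i \approx -800.0 + 400.0 i$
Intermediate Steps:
$s{\left(u,p \right)} = - 5 p u$ ($s{\left(u,p \right)} = u \left(-5\right) p = - 5 u p = - 5 p u$)
$y{\left(f,R \right)} = \sqrt{-2 + 2 R}$ ($y{\left(f,R \right)} = \sqrt{\left(-2 + R\right) + R} = \sqrt{-2 + 2 R}$)
$J = 16 - 8 i$ ($J = - 4 \left(\sqrt{-2 + 2 \left(-1\right)} - 4\right) = - 4 \left(\sqrt{-2 - 2} - 4\right) = - 4 \left(\sqrt{-4} - 4\right) = - 4 \left(2 i - 4\right) = - 4 \left(-4 + 2 i\right) = 16 - 8 i \approx 16.0 - 8.0 i$)
$J s{\left(-5,-2 \right)} = \left(16 - 8 i\right) \left(\left(-5\right) \left(-2\right) \left(-5\right)\right) = \left(16 - 8 i\right) \left(-50\right) = -800 + 400 i$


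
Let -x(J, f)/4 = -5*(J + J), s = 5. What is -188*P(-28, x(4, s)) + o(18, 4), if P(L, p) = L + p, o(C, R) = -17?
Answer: -24833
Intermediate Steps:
x(J, f) = 40*J (x(J, f) = -(-20)*(J + J) = -(-20)*2*J = -(-40)*J = 40*J)
-188*P(-28, x(4, s)) + o(18, 4) = -188*(-28 + 40*4) - 17 = -188*(-28 + 160) - 17 = -188*132 - 17 = -24816 - 17 = -24833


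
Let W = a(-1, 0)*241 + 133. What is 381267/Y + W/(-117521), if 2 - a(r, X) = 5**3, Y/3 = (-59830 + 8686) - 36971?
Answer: -12335352719/10355362915 ≈ -1.1912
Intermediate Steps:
Y = -264345 (Y = 3*((-59830 + 8686) - 36971) = 3*(-51144 - 36971) = 3*(-88115) = -264345)
a(r, X) = -123 (a(r, X) = 2 - 1*5**3 = 2 - 1*125 = 2 - 125 = -123)
W = -29510 (W = -123*241 + 133 = -29643 + 133 = -29510)
381267/Y + W/(-117521) = 381267/(-264345) - 29510/(-117521) = 381267*(-1/264345) - 29510*(-1/117521) = -127089/88115 + 29510/117521 = -12335352719/10355362915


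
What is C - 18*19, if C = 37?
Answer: -305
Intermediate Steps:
C - 18*19 = 37 - 18*19 = 37 - 342 = -305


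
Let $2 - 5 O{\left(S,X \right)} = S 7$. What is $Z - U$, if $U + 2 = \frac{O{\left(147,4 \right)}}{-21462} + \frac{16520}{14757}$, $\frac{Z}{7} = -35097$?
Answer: $- \frac{129683138813743}{527857890} \approx -2.4568 \cdot 10^{5}$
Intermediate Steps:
$Z = -245679$ ($Z = 7 \left(-35097\right) = -245679$)
$O{\left(S,X \right)} = \frac{2}{5} - \frac{7 S}{5}$ ($O{\left(S,X \right)} = \frac{2}{5} - \frac{S 7}{5} = \frac{2}{5} - \frac{7 S}{5}$)
$U = - \frac{459743567}{527857890}$ ($U = -2 + \left(\frac{\frac{2}{5} - \frac{1029}{5}}{-21462} + \frac{16520}{14757}\right) = -2 + \left(\left(\frac{2}{5} - \frac{1029}{5}\right) \left(- \frac{1}{21462}\right) + 16520 \cdot \frac{1}{14757}\right) = -2 + \left(\left(- \frac{1027}{5}\right) \left(- \frac{1}{21462}\right) + \frac{16520}{14757}\right) = -2 + \left(\frac{1027}{107310} + \frac{16520}{14757}\right) = -2 + \frac{595972213}{527857890} = - \frac{459743567}{527857890} \approx -0.87096$)
$Z - U = -245679 - - \frac{459743567}{527857890} = -245679 + \frac{459743567}{527857890} = - \frac{129683138813743}{527857890}$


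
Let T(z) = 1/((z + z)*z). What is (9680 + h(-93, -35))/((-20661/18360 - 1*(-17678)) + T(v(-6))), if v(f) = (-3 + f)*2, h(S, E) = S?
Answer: 264025980/486821171 ≈ 0.54235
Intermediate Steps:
v(f) = -6 + 2*f
T(z) = 1/(2*z²) (T(z) = 1/(((2*z))*z) = (1/(2*z))/z = 1/(2*z²))
(9680 + h(-93, -35))/((-20661/18360 - 1*(-17678)) + T(v(-6))) = (9680 - 93)/((-20661/18360 - 1*(-17678)) + 1/(2*(-6 + 2*(-6))²)) = 9587/((-20661*1/18360 + 17678) + 1/(2*(-6 - 12)²)) = 9587/((-6887/6120 + 17678) + (½)/(-18)²) = 9587/(108182473/6120 + (½)*(1/324)) = 9587/(108182473/6120 + 1/648) = 9587/(486821171/27540) = 9587*(27540/486821171) = 264025980/486821171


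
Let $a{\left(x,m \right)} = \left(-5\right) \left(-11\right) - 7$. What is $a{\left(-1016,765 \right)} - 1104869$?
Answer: $-1104821$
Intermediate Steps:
$a{\left(x,m \right)} = 48$ ($a{\left(x,m \right)} = 55 - 7 = 48$)
$a{\left(-1016,765 \right)} - 1104869 = 48 - 1104869 = -1104821$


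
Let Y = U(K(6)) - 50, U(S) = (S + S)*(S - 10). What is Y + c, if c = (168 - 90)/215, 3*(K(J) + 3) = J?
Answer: -5942/215 ≈ -27.637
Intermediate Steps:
K(J) = -3 + J/3
U(S) = 2*S*(-10 + S) (U(S) = (2*S)*(-10 + S) = 2*S*(-10 + S))
Y = -28 (Y = 2*(-3 + (1/3)*6)*(-10 + (-3 + (1/3)*6)) - 50 = 2*(-3 + 2)*(-10 + (-3 + 2)) - 50 = 2*(-1)*(-10 - 1) - 50 = 2*(-1)*(-11) - 50 = 22 - 50 = -28)
c = 78/215 (c = 78*(1/215) = 78/215 ≈ 0.36279)
Y + c = -28 + 78/215 = -5942/215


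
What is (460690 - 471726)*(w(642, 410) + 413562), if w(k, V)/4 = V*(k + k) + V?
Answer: -27821336632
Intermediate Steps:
w(k, V) = 4*V + 8*V*k (w(k, V) = 4*(V*(k + k) + V) = 4*(V*(2*k) + V) = 4*(2*V*k + V) = 4*(V + 2*V*k) = 4*V + 8*V*k)
(460690 - 471726)*(w(642, 410) + 413562) = (460690 - 471726)*(4*410*(1 + 2*642) + 413562) = -11036*(4*410*(1 + 1284) + 413562) = -11036*(4*410*1285 + 413562) = -11036*(2107400 + 413562) = -11036*2520962 = -27821336632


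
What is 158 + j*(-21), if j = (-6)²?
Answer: -598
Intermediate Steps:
j = 36
158 + j*(-21) = 158 + 36*(-21) = 158 - 756 = -598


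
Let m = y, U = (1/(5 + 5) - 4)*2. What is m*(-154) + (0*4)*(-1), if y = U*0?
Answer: 0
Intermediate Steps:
U = -39/5 (U = (1/10 - 4)*2 = (⅒ - 4)*2 = -39/10*2 = -39/5 ≈ -7.8000)
y = 0 (y = -39/5*0 = 0)
m = 0
m*(-154) + (0*4)*(-1) = 0*(-154) + (0*4)*(-1) = 0 + 0*(-1) = 0 + 0 = 0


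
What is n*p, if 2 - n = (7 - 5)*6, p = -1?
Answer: 10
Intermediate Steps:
n = -10 (n = 2 - (7 - 5)*6 = 2 - 2*6 = 2 - 1*12 = 2 - 12 = -10)
n*p = -10*(-1) = 10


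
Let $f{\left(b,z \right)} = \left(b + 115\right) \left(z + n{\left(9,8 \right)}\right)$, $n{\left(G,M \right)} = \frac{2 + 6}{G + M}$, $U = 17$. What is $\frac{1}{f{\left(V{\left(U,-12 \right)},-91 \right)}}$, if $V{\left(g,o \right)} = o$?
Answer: $- \frac{17}{158517} \approx -0.00010724$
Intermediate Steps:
$n{\left(G,M \right)} = \frac{8}{G + M}$
$f{\left(b,z \right)} = \left(115 + b\right) \left(\frac{8}{17} + z\right)$ ($f{\left(b,z \right)} = \left(b + 115\right) \left(z + \frac{8}{9 + 8}\right) = \left(115 + b\right) \left(z + \frac{8}{17}\right) = \left(115 + b\right) \left(\frac{8}{17} + z\right)$)
$\frac{1}{f{\left(V{\left(U,-12 \right)},-91 \right)}} = \frac{1}{\frac{920}{17} + 115 \left(-91\right) + \frac{8}{17} \left(-12\right) - -1092} = \frac{1}{\frac{920}{17} - 10465 - \frac{96}{17} + 1092} = \frac{1}{- \frac{158517}{17}} = - \frac{17}{158517}$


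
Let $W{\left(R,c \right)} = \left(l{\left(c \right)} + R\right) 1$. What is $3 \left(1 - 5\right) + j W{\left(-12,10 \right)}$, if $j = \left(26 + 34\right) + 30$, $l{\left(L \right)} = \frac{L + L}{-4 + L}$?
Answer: $-792$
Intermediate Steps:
$l{\left(L \right)} = \frac{2 L}{-4 + L}$
$W{\left(R,c \right)} = R + \frac{2 c}{-4 + c}$ ($W{\left(R,c \right)} = \left(\frac{2 c}{-4 + c} + R\right) 1 = \left(R + \frac{2 c}{-4 + c}\right) 1 = R + \frac{2 c}{-4 + c}$)
$j = 90$ ($j = 60 + 30 = 90$)
$3 \left(1 - 5\right) + j W{\left(-12,10 \right)} = 3 \left(1 - 5\right) + 90 \frac{2 \cdot 10 - 12 \left(-4 + 10\right)}{-4 + 10} = 3 \left(-4\right) + 90 \frac{20 - 72}{6} = -12 + 90 \frac{20 - 72}{6} = -12 + 90 \cdot \frac{1}{6} \left(-52\right) = -12 + 90 \left(- \frac{26}{3}\right) = -12 - 780 = -792$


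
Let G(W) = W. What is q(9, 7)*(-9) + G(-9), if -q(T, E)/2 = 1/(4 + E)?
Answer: -81/11 ≈ -7.3636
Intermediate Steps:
q(T, E) = -2/(4 + E)
q(9, 7)*(-9) + G(-9) = -2/(4 + 7)*(-9) - 9 = -2/11*(-9) - 9 = 18/11 - 9 = -81/11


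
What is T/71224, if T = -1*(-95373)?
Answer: 95373/71224 ≈ 1.3391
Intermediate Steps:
T = 95373
T/71224 = 95373/71224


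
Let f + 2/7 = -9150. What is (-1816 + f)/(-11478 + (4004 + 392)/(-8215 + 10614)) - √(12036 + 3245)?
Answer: 92078418/96359641 - √15281 ≈ -122.66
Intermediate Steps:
f = -64052/7 (f = -2/7 - 9150 = -64052/7 ≈ -9150.3)
(-1816 + f)/(-11478 + (4004 + 392)/(-8215 + 10614)) - √(12036 + 3245) = (-1816 - 64052/7)/(-11478 + (4004 + 392)/(-8215 + 10614)) - √(12036 + 3245) = -76764/(7*(-11478 + 4396/2399)) - √15281 = -76764/(7*(-27531326/2399)) - √15281 = -76764/7*(-2399/27531326) - √15281 = 92078418/96359641 - √15281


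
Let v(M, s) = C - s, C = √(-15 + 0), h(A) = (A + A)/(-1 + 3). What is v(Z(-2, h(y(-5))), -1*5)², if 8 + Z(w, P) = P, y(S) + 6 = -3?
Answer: (5 + I*√15)² ≈ 10.0 + 38.73*I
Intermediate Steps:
y(S) = -9 (y(S) = -6 - 3 = -9)
h(A) = A (h(A) = (2*A)/2 = (2*A)*(½) = A)
Z(w, P) = -8 + P
C = I*√15 (C = √(-15) = I*√15 ≈ 3.873*I)
v(M, s) = -s + I*√15 (v(M, s) = I*√15 - s = -s + I*√15)
v(Z(-2, h(y(-5))), -1*5)² = (-(-1)*5 + I*√15)² = (-1*(-5) + I*√15)² = (5 + I*√15)²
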